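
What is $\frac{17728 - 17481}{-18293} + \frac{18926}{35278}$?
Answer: $\frac{168749826}{322670227} \approx 0.52298$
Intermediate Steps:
$\frac{17728 - 17481}{-18293} + \frac{18926}{35278} = 247 \left(- \frac{1}{18293}\right) + 18926 \cdot \frac{1}{35278} = - \frac{247}{18293} + \frac{9463}{17639} = \frac{168749826}{322670227}$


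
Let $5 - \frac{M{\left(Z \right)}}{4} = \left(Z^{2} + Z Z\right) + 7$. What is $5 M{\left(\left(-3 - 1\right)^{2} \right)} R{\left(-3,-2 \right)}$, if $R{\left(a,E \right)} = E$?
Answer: $20560$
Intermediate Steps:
$M{\left(Z \right)} = -8 - 8 Z^{2}$ ($M{\left(Z \right)} = 20 - 4 \left(\left(Z^{2} + Z Z\right) + 7\right) = 20 - 4 \left(\left(Z^{2} + Z^{2}\right) + 7\right) = 20 - 4 \left(2 Z^{2} + 7\right) = 20 - 4 \left(7 + 2 Z^{2}\right) = 20 - \left(28 + 8 Z^{2}\right) = -8 - 8 Z^{2}$)
$5 M{\left(\left(-3 - 1\right)^{2} \right)} R{\left(-3,-2 \right)} = 5 \left(-8 - 8 \left(\left(-3 - 1\right)^{2}\right)^{2}\right) \left(-2\right) = 5 \left(-8 - 8 \left(\left(-4\right)^{2}\right)^{2}\right) \left(-2\right) = 5 \left(-8 - 8 \cdot 16^{2}\right) \left(-2\right) = 5 \left(-8 - 2048\right) \left(-2\right) = 5 \left(-2056\right) \left(-2\right) = \left(-10280\right) \left(-2\right) = 20560$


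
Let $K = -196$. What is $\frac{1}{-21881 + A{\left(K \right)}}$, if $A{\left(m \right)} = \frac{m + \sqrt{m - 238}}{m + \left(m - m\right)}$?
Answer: $- \frac{60038720}{1313647193631} + \frac{14 i \sqrt{434}}{1313647193631} \approx -4.5704 \cdot 10^{-5} + 2.2202 \cdot 10^{-10} i$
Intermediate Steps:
$A{\left(m \right)} = \frac{m + \sqrt{-238 + m}}{m}$ ($A{\left(m \right)} = \frac{m + \sqrt{-238 + m}}{m + 0} = \frac{m + \sqrt{-238 + m}}{m}$)
$\frac{1}{-21881 + A{\left(K \right)}} = \frac{1}{-21881 + \frac{-196 + \sqrt{-238 - 196}}{-196}} = \frac{1}{-21881 - \frac{-196 + \sqrt{-434}}{196}} = \frac{1}{-21881 - \frac{-196 + i \sqrt{434}}{196}} = \frac{1}{-21881 + \left(1 - \frac{i \sqrt{434}}{196}\right)} = \frac{1}{-21880 - \frac{i \sqrt{434}}{196}}$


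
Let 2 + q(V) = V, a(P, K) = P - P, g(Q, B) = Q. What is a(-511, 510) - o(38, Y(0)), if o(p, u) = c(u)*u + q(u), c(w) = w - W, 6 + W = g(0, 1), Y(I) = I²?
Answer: 2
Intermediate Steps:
W = -6 (W = -6 + 0 = -6)
a(P, K) = 0
q(V) = -2 + V
c(w) = 6 + w (c(w) = w - 1*(-6) = w + 6 = 6 + w)
o(p, u) = -2 + u + u*(6 + u) (o(p, u) = (6 + u)*u + (-2 + u) = u*(6 + u) + (-2 + u) = -2 + u + u*(6 + u))
a(-511, 510) - o(38, Y(0)) = 0 - (-2 + 0² + 0²*(6 + 0²)) = 0 - (-2 + 0 + 0*(6 + 0)) = 0 - (-2 + 0 + 0*6) = 0 - (-2 + 0 + 0) = 0 - 1*(-2) = 0 + 2 = 2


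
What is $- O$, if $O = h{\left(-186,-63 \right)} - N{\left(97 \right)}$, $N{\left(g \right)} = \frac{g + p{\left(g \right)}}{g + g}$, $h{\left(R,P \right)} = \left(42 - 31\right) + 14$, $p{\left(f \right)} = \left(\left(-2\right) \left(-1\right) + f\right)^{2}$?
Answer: $\frac{2524}{97} \approx 26.021$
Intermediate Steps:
$p{\left(f \right)} = \left(2 + f\right)^{2}$
$h{\left(R,P \right)} = 25$ ($h{\left(R,P \right)} = 11 + 14 = 25$)
$N{\left(g \right)} = \frac{g + \left(2 + g\right)^{2}}{2 g}$ ($N{\left(g \right)} = \frac{g + \left(2 + g\right)^{2}}{g + g} = \frac{g + \left(2 + g\right)^{2}}{2 g}$)
$O = - \frac{2524}{97}$ ($O = 25 - \frac{97 + \left(2 + 97\right)^{2}}{2 \cdot 97} = 25 - \frac{1}{2} \cdot \frac{1}{97} \left(97 + 99^{2}\right) = 25 - \frac{1}{2} \cdot \frac{1}{97} \left(97 + 9801\right) = 25 - \frac{1}{2} \cdot \frac{1}{97} \cdot 9898 = 25 - \frac{4949}{97} = - \frac{2524}{97} \approx -26.021$)
$- O = \left(-1\right) \left(- \frac{2524}{97}\right) = \frac{2524}{97}$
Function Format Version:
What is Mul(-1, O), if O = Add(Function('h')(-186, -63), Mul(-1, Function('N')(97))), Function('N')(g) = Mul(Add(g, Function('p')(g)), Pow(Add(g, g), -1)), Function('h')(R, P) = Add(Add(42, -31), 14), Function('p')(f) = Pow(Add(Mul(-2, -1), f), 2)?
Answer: Rational(2524, 97) ≈ 26.021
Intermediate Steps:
Function('p')(f) = Pow(Add(2, f), 2)
Function('h')(R, P) = 25 (Function('h')(R, P) = Add(11, 14) = 25)
Function('N')(g) = Mul(Rational(1, 2), Pow(g, -1), Add(g, Pow(Add(2, g), 2))) (Function('N')(g) = Mul(Add(g, Pow(Add(2, g), 2)), Pow(Add(g, g), -1)) = Mul(Add(g, Pow(Add(2, g), 2)), Pow(Mul(2, g), -1)) = Mul(Add(g, Pow(Add(2, g), 2)), Mul(Rational(1, 2), Pow(g, -1))) = Mul(Rational(1, 2), Pow(g, -1), Add(g, Pow(Add(2, g), 2))))
O = Rational(-2524, 97) (O = Add(25, Mul(-1, Mul(Rational(1, 2), Pow(97, -1), Add(97, Pow(Add(2, 97), 2))))) = Add(25, Mul(-1, Mul(Rational(1, 2), Rational(1, 97), Add(97, Pow(99, 2))))) = Add(25, Mul(-1, Mul(Rational(1, 2), Rational(1, 97), Add(97, 9801)))) = Add(25, Mul(-1, Mul(Rational(1, 2), Rational(1, 97), 9898))) = Add(25, Mul(-1, Rational(4949, 97))) = Add(25, Rational(-4949, 97)) = Rational(-2524, 97) ≈ -26.021)
Mul(-1, O) = Mul(-1, Rational(-2524, 97)) = Rational(2524, 97)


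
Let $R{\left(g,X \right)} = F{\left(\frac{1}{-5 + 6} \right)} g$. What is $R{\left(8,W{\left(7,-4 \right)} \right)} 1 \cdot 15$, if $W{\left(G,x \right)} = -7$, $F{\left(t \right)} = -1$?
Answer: $-120$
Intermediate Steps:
$R{\left(g,X \right)} = - g$
$R{\left(8,W{\left(7,-4 \right)} \right)} 1 \cdot 15 = \left(-1\right) 8 \cdot 1 \cdot 15 = \left(-8\right) 15 = -120$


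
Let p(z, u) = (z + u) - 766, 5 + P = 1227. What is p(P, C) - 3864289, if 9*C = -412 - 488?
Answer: -3863933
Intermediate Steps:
C = -100 (C = (-412 - 488)/9 = (⅑)*(-900) = -100)
P = 1222 (P = -5 + 1227 = 1222)
p(z, u) = -766 + u + z (p(z, u) = (u + z) - 766 = -766 + u + z)
p(P, C) - 3864289 = (-766 - 100 + 1222) - 3864289 = 356 - 3864289 = -3863933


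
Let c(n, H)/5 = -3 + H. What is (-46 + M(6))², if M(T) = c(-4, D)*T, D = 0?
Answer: 18496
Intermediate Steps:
c(n, H) = -15 + 5*H (c(n, H) = 5*(-3 + H) = -15 + 5*H)
M(T) = -15*T (M(T) = (-15 + 5*0)*T = (-15 + 0)*T = -15*T)
(-46 + M(6))² = (-46 - 15*6)² = (-46 - 90)² = (-136)² = 18496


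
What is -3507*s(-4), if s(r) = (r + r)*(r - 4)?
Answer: -224448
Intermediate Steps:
s(r) = 2*r*(-4 + r) (s(r) = (2*r)*(-4 + r) = 2*r*(-4 + r))
-3507*s(-4) = -7014*(-4)*(-4 - 4) = -7014*(-4)*(-8) = -3507*64 = -224448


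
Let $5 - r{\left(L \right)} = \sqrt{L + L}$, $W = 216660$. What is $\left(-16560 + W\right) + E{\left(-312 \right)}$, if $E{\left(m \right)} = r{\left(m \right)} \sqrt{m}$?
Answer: $200100 + 312 \sqrt{2} + 10 i \sqrt{78} \approx 2.0054 \cdot 10^{5} + 88.318 i$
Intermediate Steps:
$r{\left(L \right)} = 5 - \sqrt{2} \sqrt{L}$ ($r{\left(L \right)} = 5 - \sqrt{L + L} = 5 - \sqrt{2 L} = 5 - \sqrt{2} \sqrt{L}$)
$E{\left(m \right)} = \sqrt{m} \left(5 - \sqrt{2} \sqrt{m}\right)$ ($E{\left(m \right)} = \left(5 - \sqrt{2} \sqrt{m}\right) \sqrt{m} = \sqrt{m} \left(5 - \sqrt{2} \sqrt{m}\right)$)
$\left(-16560 + W\right) + E{\left(-312 \right)} = \left(-16560 + 216660\right) + \left(5 \sqrt{-312} - - 312 \sqrt{2}\right) = 200100 + \left(5 \cdot 2 i \sqrt{78} + 312 \sqrt{2}\right) = 200100 + \left(10 i \sqrt{78} + 312 \sqrt{2}\right) = 200100 + \left(312 \sqrt{2} + 10 i \sqrt{78}\right) = 200100 + 312 \sqrt{2} + 10 i \sqrt{78}$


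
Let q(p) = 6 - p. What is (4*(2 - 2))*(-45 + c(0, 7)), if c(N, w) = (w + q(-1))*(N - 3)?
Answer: 0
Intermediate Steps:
c(N, w) = (-3 + N)*(7 + w) (c(N, w) = (w + (6 - 1*(-1)))*(N - 3) = (w + (6 + 1))*(-3 + N) = (w + 7)*(-3 + N) = (7 + w)*(-3 + N) = (-3 + N)*(7 + w))
(4*(2 - 2))*(-45 + c(0, 7)) = (4*(2 - 2))*(-45 + (-21 - 3*7 + 7*0 + 0*7)) = (4*0)*(-45 + (-21 - 21 + 0 + 0)) = 0*(-45 - 42) = 0*(-87) = 0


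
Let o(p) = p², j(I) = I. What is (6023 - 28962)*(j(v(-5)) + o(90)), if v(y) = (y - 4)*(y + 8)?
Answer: -185186547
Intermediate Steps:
v(y) = (-4 + y)*(8 + y)
(6023 - 28962)*(j(v(-5)) + o(90)) = (6023 - 28962)*((-32 + (-5)² + 4*(-5)) + 90²) = -22939*((-32 + 25 - 20) + 8100) = -22939*(-27 + 8100) = -22939*8073 = -185186547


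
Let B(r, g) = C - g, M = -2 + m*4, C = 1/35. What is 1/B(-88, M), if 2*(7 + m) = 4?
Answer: 35/771 ≈ 0.045396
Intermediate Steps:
m = -5 (m = -7 + (½)*4 = -7 + 2 = -5)
C = 1/35 ≈ 0.028571
M = -22 (M = -2 - 5*4 = -2 - 20 = -22)
B(r, g) = 1/35 - g
1/B(-88, M) = 1/(1/35 - 1*(-22)) = 1/(1/35 + 22) = 1/(771/35) = 35/771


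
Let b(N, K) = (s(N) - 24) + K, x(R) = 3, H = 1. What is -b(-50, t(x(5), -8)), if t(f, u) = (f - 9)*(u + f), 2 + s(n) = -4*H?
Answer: 0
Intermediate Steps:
s(n) = -6 (s(n) = -2 - 4*1 = -2 - 4 = -6)
t(f, u) = (-9 + f)*(f + u)
b(N, K) = -30 + K (b(N, K) = (-6 - 24) + K = -30 + K)
-b(-50, t(x(5), -8)) = -(-30 + (3² - 9*3 - 9*(-8) + 3*(-8))) = -(-30 + (9 - 27 + 72 - 24)) = -(-30 + 30) = -1*0 = 0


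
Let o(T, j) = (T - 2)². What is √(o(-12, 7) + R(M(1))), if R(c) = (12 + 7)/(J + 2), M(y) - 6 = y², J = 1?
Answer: √1821/3 ≈ 14.224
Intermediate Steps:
o(T, j) = (-2 + T)²
M(y) = 6 + y²
R(c) = 19/3 (R(c) = (12 + 7)/(1 + 2) = 19/3)
√(o(-12, 7) + R(M(1))) = √((-2 - 12)² + 19/3) = √((-14)² + 19/3) = √(196 + 19/3) = √(607/3) = √1821/3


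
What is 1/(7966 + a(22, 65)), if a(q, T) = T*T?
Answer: 1/12191 ≈ 8.2028e-5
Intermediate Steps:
a(q, T) = T²
1/(7966 + a(22, 65)) = 1/(7966 + 65²) = 1/(7966 + 4225) = 1/12191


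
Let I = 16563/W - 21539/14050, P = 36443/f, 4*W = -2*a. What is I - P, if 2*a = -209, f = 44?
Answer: -3011551527/5872900 ≈ -512.79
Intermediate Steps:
a = -209/2 (a = (1/2)*(-209) = -209/2 ≈ -104.50)
W = 209/4 (W = (-2*(-209/2))/4 = (1/4)*209 = 209/4 ≈ 52.250)
P = 3313/4 (P = 36443/44 = 36443*(1/44) = 3313/4 ≈ 828.25)
I = 926338949/2936450 (I = 16563/(209/4) - 21539/14050 = 16563*(4/209) - 21539*1/14050 = 66252/209 - 21539/14050 = 926338949/2936450 ≈ 315.46)
I - P = 926338949/2936450 - 1*3313/4 = 926338949/2936450 - 3313/4 = -3011551527/5872900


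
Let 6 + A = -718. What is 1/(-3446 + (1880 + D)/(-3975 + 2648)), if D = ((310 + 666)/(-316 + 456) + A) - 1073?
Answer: -46445/160052619 ≈ -0.00029019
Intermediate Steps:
A = -724 (A = -6 - 718 = -724)
D = -62651/35 (D = ((310 + 666)/(-316 + 456) - 724) - 1073 = (976/140 - 724) - 1073 = (976*(1/140) - 724) - 1073 = (244/35 - 724) - 1073 = -25096/35 - 1073 = -62651/35 ≈ -1790.0)
1/(-3446 + (1880 + D)/(-3975 + 2648)) = 1/(-3446 + (1880 - 62651/35)/(-3975 + 2648)) = 1/(-3446 + (3149/35)/(-1327)) = 1/(-3446 + (3149/35)*(-1/1327)) = 1/(-3446 - 3149/46445) = 1/(-160052619/46445) = -46445/160052619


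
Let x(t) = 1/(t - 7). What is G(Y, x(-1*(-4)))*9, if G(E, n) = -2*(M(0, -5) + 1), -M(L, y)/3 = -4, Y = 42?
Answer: -234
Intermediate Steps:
x(t) = 1/(-7 + t)
M(L, y) = 12 (M(L, y) = -3*(-4) = 12)
G(E, n) = -26 (G(E, n) = -2*(12 + 1) = -2*13 = -26)
G(Y, x(-1*(-4)))*9 = -26*9 = -234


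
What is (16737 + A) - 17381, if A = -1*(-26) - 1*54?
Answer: -672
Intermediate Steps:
A = -28 (A = 26 - 54 = -28)
(16737 + A) - 17381 = (16737 - 28) - 17381 = 16709 - 17381 = -672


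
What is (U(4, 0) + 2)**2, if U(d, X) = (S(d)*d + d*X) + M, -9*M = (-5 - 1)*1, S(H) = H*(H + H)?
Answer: 153664/9 ≈ 17074.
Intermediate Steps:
S(H) = 2*H**2 (S(H) = H*(2*H) = 2*H**2)
M = 2/3 (M = -(-5 - 1)/9 = -(-2)/3 = -1/9*(-6) = 2/3 ≈ 0.66667)
U(d, X) = 2/3 + 2*d**3 + X*d (U(d, X) = ((2*d**2)*d + d*X) + 2/3 = (2*d**3 + X*d) + 2/3 = 2/3 + 2*d**3 + X*d)
(U(4, 0) + 2)**2 = ((2/3 + 2*4**3 + 0*4) + 2)**2 = ((2/3 + 2*64 + 0) + 2)**2 = ((2/3 + 128 + 0) + 2)**2 = (386/3 + 2)**2 = (392/3)**2 = 153664/9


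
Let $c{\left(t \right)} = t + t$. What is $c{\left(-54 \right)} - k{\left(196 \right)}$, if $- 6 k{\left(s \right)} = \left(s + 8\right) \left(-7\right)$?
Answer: $-346$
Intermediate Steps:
$k{\left(s \right)} = \frac{28}{3} + \frac{7 s}{6}$ ($k{\left(s \right)} = - \frac{\left(s + 8\right) \left(-7\right)}{6} = - \frac{\left(8 + s\right) \left(-7\right)}{6} = - \frac{-56 - 7 s}{6} = \frac{28}{3} + \frac{7 s}{6}$)
$c{\left(t \right)} = 2 t$
$c{\left(-54 \right)} - k{\left(196 \right)} = 2 \left(-54\right) - \left(\frac{28}{3} + \frac{7}{6} \cdot 196\right) = -108 - \left(\frac{28}{3} + \frac{686}{3}\right) = -108 - 238 = -346$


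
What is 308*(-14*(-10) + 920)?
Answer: 326480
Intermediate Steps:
308*(-14*(-10) + 920) = 308*(140 + 920) = 308*1060 = 326480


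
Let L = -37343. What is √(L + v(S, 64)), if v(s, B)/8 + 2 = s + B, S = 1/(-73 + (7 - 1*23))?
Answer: I*√291865799/89 ≈ 191.96*I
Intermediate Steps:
S = -1/89 (S = 1/(-73 + (7 - 23)) = 1/(-73 - 16) = 1/(-89) = -1/89 ≈ -0.011236)
v(s, B) = -16 + 8*B + 8*s (v(s, B) = -16 + 8*(s + B) = -16 + 8*(B + s) = -16 + (8*B + 8*s) = -16 + 8*B + 8*s)
√(L + v(S, 64)) = √(-37343 + (-16 + 8*64 + 8*(-1/89))) = √(-37343 + (-16 + 512 - 8/89)) = √(-37343 + 44136/89) = √(-3279391/89) = I*√291865799/89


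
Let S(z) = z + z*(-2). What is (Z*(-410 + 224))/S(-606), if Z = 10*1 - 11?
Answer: 31/101 ≈ 0.30693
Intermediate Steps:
Z = -1 (Z = 10 - 11 = -1)
S(z) = -z (S(z) = z - 2*z = -z)
(Z*(-410 + 224))/S(-606) = (-(-410 + 224))/((-1*(-606))) = -1*(-186)/606 = 186*(1/606) = 31/101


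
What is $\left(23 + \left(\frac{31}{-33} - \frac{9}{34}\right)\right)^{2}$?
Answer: $\frac{598047025}{1258884} \approx 475.06$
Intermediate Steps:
$\left(23 + \left(\frac{31}{-33} - \frac{9}{34}\right)\right)^{2} = \left(23 + \left(31 \left(- \frac{1}{33}\right) - \frac{9}{34}\right)\right)^{2} = \left(23 - \frac{1351}{1122}\right)^{2} = \left(\frac{24455}{1122}\right)^{2} = \frac{598047025}{1258884}$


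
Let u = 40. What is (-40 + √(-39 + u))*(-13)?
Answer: 507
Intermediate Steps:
(-40 + √(-39 + u))*(-13) = (-40 + √(-39 + 40))*(-13) = (-40 + √1)*(-13) = (-40 + 1)*(-13) = -39*(-13) = 507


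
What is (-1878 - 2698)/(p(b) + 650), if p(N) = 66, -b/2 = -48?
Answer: -1144/179 ≈ -6.3911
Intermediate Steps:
b = 96 (b = -2*(-48) = 96)
(-1878 - 2698)/(p(b) + 650) = (-1878 - 2698)/(66 + 650) = -4576/716 = -4576*1/716 = -1144/179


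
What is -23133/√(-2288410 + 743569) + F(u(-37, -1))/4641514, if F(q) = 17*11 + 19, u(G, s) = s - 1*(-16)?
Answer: 103/2320757 + 7711*I*√171649/171649 ≈ 4.4382e-5 + 18.612*I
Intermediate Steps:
u(G, s) = 16 + s (u(G, s) = s + 16 = 16 + s)
F(q) = 206 (F(q) = 187 + 19 = 206)
-23133/√(-2288410 + 743569) + F(u(-37, -1))/4641514 = -23133/√(-2288410 + 743569) + 206/4641514 = -23133*(-I*√171649/514947) + 206*(1/4641514) = -23133*(-I*√171649/514947) + 103/2320757 = -(-7711)*I*√171649/171649 + 103/2320757 = 7711*I*√171649/171649 + 103/2320757 = 103/2320757 + 7711*I*√171649/171649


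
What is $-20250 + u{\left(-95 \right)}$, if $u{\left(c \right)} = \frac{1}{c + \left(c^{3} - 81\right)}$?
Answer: $- \frac{17365407751}{857551} \approx -20250.0$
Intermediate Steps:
$u{\left(c \right)} = \frac{1}{-81 + c + c^{3}}$ ($u{\left(c \right)} = \frac{1}{c + \left(-81 + c^{3}\right)} = \frac{1}{-81 + c + c^{3}}$)
$-20250 + u{\left(-95 \right)} = -20250 + \frac{1}{-81 - 95 + \left(-95\right)^{3}} = -20250 + \frac{1}{-81 - 95 - 857375} = -20250 + \frac{1}{-857551} = -20250 - \frac{1}{857551} = - \frac{17365407751}{857551}$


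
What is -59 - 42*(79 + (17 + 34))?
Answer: -5519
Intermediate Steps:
-59 - 42*(79 + (17 + 34)) = -59 - 42*(79 + 51) = -59 - 42*130 = -59 - 5460 = -5519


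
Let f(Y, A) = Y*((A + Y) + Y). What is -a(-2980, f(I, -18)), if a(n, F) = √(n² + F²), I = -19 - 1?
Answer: -20*√25565 ≈ -3197.8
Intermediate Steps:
I = -20
f(Y, A) = Y*(A + 2*Y)
a(n, F) = √(F² + n²)
-a(-2980, f(I, -18)) = -√((-20*(-18 + 2*(-20)))² + (-2980)²) = -√((-20*(-18 - 40))² + 8880400) = -√((-20*(-58))² + 8880400) = -√(1160² + 8880400) = -√(1345600 + 8880400) = -√10226000 = -20*√25565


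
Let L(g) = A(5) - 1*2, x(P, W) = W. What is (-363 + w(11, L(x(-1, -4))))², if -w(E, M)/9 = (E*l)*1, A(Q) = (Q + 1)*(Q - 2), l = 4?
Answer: 576081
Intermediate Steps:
A(Q) = (1 + Q)*(-2 + Q)
L(g) = 16 (L(g) = (-2 + 5² - 1*5) - 1*2 = (-2 + 25 - 5) - 2 = 18 - 2 = 16)
w(E, M) = -36*E (w(E, M) = -9*E*4 = -9*4*E = -36*E)
(-363 + w(11, L(x(-1, -4))))² = (-363 - 36*11)² = (-363 - 396)² = (-759)² = 576081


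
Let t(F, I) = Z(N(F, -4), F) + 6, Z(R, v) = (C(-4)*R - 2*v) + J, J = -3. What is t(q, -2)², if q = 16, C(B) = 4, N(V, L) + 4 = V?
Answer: 361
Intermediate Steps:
N(V, L) = -4 + V
Z(R, v) = -3 - 2*v + 4*R (Z(R, v) = (4*R - 2*v) - 3 = (-2*v + 4*R) - 3 = -3 - 2*v + 4*R)
t(F, I) = -13 + 2*F (t(F, I) = (-3 - 2*F + 4*(-4 + F)) + 6 = (-3 - 2*F + (-16 + 4*F)) + 6 = (-19 + 2*F) + 6 = -13 + 2*F)
t(q, -2)² = (-13 + 2*16)² = (-13 + 32)² = 19² = 361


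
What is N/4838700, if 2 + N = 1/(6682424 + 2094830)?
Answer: -17554507/42470498929800 ≈ -4.1333e-7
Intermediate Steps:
N = -17554507/8777254 (N = -2 + 1/(6682424 + 2094830) = -2 + 1/8777254 = -17554507/8777254 ≈ -2.0000)
N/4838700 = -17554507/8777254/4838700 = -17554507/8777254*1/4838700 = -17554507/42470498929800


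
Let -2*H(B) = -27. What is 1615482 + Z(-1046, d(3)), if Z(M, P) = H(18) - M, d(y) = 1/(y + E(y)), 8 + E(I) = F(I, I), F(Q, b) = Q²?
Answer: 3233083/2 ≈ 1.6165e+6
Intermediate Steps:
H(B) = 27/2 (H(B) = -½*(-27) = 27/2)
E(I) = -8 + I²
d(y) = 1/(-8 + y + y²) (d(y) = 1/(y + (-8 + y²)) = 1/(-8 + y + y²))
Z(M, P) = 27/2 - M
1615482 + Z(-1046, d(3)) = 1615482 + (27/2 - 1*(-1046)) = 1615482 + (27/2 + 1046) = 1615482 + 2119/2 = 3233083/2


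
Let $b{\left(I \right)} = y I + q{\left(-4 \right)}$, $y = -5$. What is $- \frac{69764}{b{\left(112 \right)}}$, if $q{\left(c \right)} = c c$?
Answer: $\frac{17441}{136} \approx 128.24$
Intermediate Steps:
$q{\left(c \right)} = c^{2}$
$b{\left(I \right)} = 16 - 5 I$ ($b{\left(I \right)} = - 5 I + \left(-4\right)^{2} = - 5 I + 16 = 16 - 5 I$)
$- \frac{69764}{b{\left(112 \right)}} = - \frac{69764}{16 - 560} = - \frac{69764}{-544} = \left(-69764\right) \left(- \frac{1}{544}\right) = \frac{17441}{136}$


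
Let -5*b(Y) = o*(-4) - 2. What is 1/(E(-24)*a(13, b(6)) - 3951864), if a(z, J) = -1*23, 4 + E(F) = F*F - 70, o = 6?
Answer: -1/3963410 ≈ -2.5231e-7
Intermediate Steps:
b(Y) = 26/5 (b(Y) = -(6*(-4) - 2)/5 = -(-24 - 2)/5 = -1/5*(-26) = 26/5)
E(F) = -74 + F**2 (E(F) = -4 + (F*F - 70) = -4 + (F**2 - 70) = -4 + (-70 + F**2) = -74 + F**2)
a(z, J) = -23
1/(E(-24)*a(13, b(6)) - 3951864) = 1/((-74 + (-24)**2)*(-23) - 3951864) = 1/((-74 + 576)*(-23) - 3951864) = 1/(502*(-23) - 3951864) = 1/(-11546 - 3951864) = 1/(-3963410) = -1/3963410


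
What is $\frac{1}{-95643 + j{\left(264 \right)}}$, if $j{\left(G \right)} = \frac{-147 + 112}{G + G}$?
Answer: $- \frac{528}{50499539} \approx -1.0456 \cdot 10^{-5}$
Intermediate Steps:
$j{\left(G \right)} = - \frac{35}{2 G}$
$\frac{1}{-95643 + j{\left(264 \right)}} = \frac{1}{-95643 - \frac{35}{2 \cdot 264}} = \frac{1}{-95643 - \frac{35}{528}} = \frac{1}{- \frac{50499539}{528}} = - \frac{528}{50499539}$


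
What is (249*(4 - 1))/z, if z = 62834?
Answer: 747/62834 ≈ 0.011888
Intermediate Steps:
(249*(4 - 1))/z = (249*(4 - 1))/62834 = (249*3)*(1/62834) = 747*(1/62834) = 747/62834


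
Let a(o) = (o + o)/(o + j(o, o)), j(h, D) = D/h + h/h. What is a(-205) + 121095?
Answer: 24582695/203 ≈ 1.2110e+5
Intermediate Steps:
j(h, D) = 1 + D/h (j(h, D) = D/h + 1 = 1 + D/h)
a(o) = 2*o/(2 + o) (a(o) = (o + o)/(o + (o + o)/o) = (2*o)/(o + (2*o)/o) = (2*o)/(o + 2) = (2*o)/(2 + o) = 2*o/(2 + o))
a(-205) + 121095 = 2*(-205)/(2 - 205) + 121095 = 2*(-205)/(-203) + 121095 = 2*(-205)*(-1/203) + 121095 = 410/203 + 121095 = 24582695/203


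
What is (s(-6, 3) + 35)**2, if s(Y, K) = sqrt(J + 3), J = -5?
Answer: (35 + I*sqrt(2))**2 ≈ 1223.0 + 98.995*I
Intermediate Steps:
s(Y, K) = I*sqrt(2) (s(Y, K) = sqrt(-5 + 3) = sqrt(-2) = I*sqrt(2))
(s(-6, 3) + 35)**2 = (I*sqrt(2) + 35)**2 = (35 + I*sqrt(2))**2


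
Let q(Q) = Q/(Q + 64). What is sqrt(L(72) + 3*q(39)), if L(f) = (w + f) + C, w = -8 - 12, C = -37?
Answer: sqrt(171186)/103 ≈ 4.0170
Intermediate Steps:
w = -20
q(Q) = Q/(64 + Q)
L(f) = -57 + f (L(f) = (-20 + f) - 37 = -57 + f)
sqrt(L(72) + 3*q(39)) = sqrt((-57 + 72) + 3*(39/(64 + 39))) = sqrt(15 + 3*(39/103)) = sqrt(15 + 117/103) = sqrt(1662/103) = sqrt(171186)/103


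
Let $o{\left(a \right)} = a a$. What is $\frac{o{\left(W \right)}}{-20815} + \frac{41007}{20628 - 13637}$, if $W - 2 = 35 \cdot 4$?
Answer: $\frac{712594181}{145517665} \approx 4.897$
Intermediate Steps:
$W = 142$ ($W = 2 + 35 \cdot 4 = 2 + 140 = 142$)
$o{\left(a \right)} = a^{2}$
$\frac{o{\left(W \right)}}{-20815} + \frac{41007}{20628 - 13637} = \frac{142^{2}}{-20815} + \frac{41007}{20628 - 13637} = 20164 \left(- \frac{1}{20815}\right) + \frac{41007}{6991} = - \frac{20164}{20815} + 41007 \cdot \frac{1}{6991} = - \frac{20164}{20815} + \frac{41007}{6991} = \frac{712594181}{145517665}$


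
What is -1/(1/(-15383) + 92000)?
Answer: -15383/1415235999 ≈ -1.0870e-5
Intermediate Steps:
-1/(1/(-15383) + 92000) = -1/(-1/15383 + 92000) = -1/1415235999/15383 = -1*15383/1415235999 = -15383/1415235999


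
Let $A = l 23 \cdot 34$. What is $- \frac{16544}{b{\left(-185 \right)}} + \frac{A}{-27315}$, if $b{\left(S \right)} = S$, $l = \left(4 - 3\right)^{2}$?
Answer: $\frac{90350938}{1010655} \approx 89.398$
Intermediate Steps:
$l = 1$ ($l = 1^{2} = 1$)
$A = 782$ ($A = 1 \cdot 23 \cdot 34 = 23 \cdot 34 = 782$)
$- \frac{16544}{b{\left(-185 \right)}} + \frac{A}{-27315} = - \frac{16544}{-185} + \frac{782}{-27315} = \left(-16544\right) \left(- \frac{1}{185}\right) + 782 \left(- \frac{1}{27315}\right) = \frac{16544}{185} - \frac{782}{27315} = \frac{90350938}{1010655}$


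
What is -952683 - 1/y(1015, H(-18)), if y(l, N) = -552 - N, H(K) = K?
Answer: -508732721/534 ≈ -9.5268e+5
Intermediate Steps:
-952683 - 1/y(1015, H(-18)) = -952683 - 1/(-552 - 1*(-18)) = -952683 - 1/(-552 + 18) = -952683 - 1/(-534) = -952683 - 1*(-1/534) = -952683 + 1/534 = -508732721/534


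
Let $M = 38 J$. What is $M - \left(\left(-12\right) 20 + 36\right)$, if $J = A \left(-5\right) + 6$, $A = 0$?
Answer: $432$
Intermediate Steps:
$J = 6$ ($J = 0 \left(-5\right) + 6 = 0 + 6 = 6$)
$M = 228$ ($M = 38 \cdot 6 = 228$)
$M - \left(\left(-12\right) 20 + 36\right) = 228 - \left(\left(-12\right) 20 + 36\right) = 228 - \left(-240 + 36\right) = 228 - -204 = 228 + 204 = 432$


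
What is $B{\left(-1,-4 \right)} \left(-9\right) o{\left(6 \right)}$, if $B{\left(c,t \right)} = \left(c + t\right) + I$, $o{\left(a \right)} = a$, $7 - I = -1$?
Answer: $-162$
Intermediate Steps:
$I = 8$ ($I = 7 - -1 = 7 + 1 = 8$)
$B{\left(c,t \right)} = 8 + c + t$ ($B{\left(c,t \right)} = \left(c + t\right) + 8 = 8 + c + t$)
$B{\left(-1,-4 \right)} \left(-9\right) o{\left(6 \right)} = \left(8 - 1 - 4\right) \left(-9\right) 6 = 3 \left(-9\right) 6 = \left(-27\right) 6 = -162$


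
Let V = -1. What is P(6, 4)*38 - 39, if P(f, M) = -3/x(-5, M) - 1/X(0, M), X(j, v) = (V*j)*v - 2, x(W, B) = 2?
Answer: -77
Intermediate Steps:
X(j, v) = -2 - j*v (X(j, v) = (-j)*v - 2 = -j*v - 2 = -2 - j*v)
P(f, M) = -1 (P(f, M) = -3/2 - 1/(-2 - 1*0*M) = -3*1/2 - 1/(-2 + 0) = -3/2 - 1/(-2) = -3/2 - 1*(-1/2) = -3/2 + 1/2 = -1)
P(6, 4)*38 - 39 = -1*38 - 39 = -38 - 39 = -77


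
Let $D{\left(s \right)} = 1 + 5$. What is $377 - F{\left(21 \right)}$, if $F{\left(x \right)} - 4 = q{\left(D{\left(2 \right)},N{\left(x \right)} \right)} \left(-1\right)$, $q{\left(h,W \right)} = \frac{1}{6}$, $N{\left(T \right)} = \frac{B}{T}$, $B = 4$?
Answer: $\frac{2239}{6} \approx 373.17$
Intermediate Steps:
$N{\left(T \right)} = \frac{4}{T}$
$D{\left(s \right)} = 6$
$q{\left(h,W \right)} = \frac{1}{6}$
$F{\left(x \right)} = \frac{23}{6}$ ($F{\left(x \right)} = 4 + \frac{1}{6} \left(-1\right) = 4 - \frac{1}{6} = \frac{23}{6}$)
$377 - F{\left(21 \right)} = 377 - \frac{23}{6} = \frac{2239}{6}$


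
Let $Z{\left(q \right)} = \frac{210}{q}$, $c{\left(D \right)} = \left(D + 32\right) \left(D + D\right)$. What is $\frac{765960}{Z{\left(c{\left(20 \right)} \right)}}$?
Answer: $\frac{53106560}{7} \approx 7.5866 \cdot 10^{6}$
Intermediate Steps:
$c{\left(D \right)} = 2 D \left(32 + D\right)$ ($c{\left(D \right)} = \left(32 + D\right) 2 D = 2 D \left(32 + D\right)$)
$\frac{765960}{Z{\left(c{\left(20 \right)} \right)}} = \frac{765960}{210 \frac{1}{2 \cdot 20 \left(32 + 20\right)}} = \frac{765960}{210 \frac{1}{2 \cdot 20 \cdot 52}} = \frac{765960}{210 \cdot \frac{1}{2080}} = \frac{765960}{\frac{21}{208}} = 765960 \cdot \frac{208}{21} = \frac{53106560}{7}$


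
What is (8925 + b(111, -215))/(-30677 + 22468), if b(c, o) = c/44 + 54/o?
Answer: -84451989/77657140 ≈ -1.0875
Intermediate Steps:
b(c, o) = 54/o + c/44 (b(c, o) = c*(1/44) + 54/o = c/44 + 54/o = 54/o + c/44)
(8925 + b(111, -215))/(-30677 + 22468) = (8925 + (54/(-215) + (1/44)*111))/(-30677 + 22468) = (8925 + (54*(-1/215) + 111/44))/(-8209) = (8925 + (-54/215 + 111/44))*(-1/8209) = (8925 + 21489/9460)*(-1/8209) = (84451989/9460)*(-1/8209) = -84451989/77657140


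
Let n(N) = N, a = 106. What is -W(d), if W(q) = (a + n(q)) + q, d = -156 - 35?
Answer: 276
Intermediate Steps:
d = -191
W(q) = 106 + 2*q (W(q) = (106 + q) + q = 106 + 2*q)
-W(d) = -(106 + 2*(-191)) = -(106 - 382) = -1*(-276) = 276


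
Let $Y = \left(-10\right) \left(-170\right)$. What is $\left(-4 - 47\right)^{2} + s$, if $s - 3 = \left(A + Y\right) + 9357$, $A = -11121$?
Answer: $2540$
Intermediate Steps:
$Y = 1700$
$s = -61$ ($s = 3 + \left(\left(-11121 + 1700\right) + 9357\right) = 3 + \left(-9421 + 9357\right) = 3 - 64 = -61$)
$\left(-4 - 47\right)^{2} + s = \left(-4 - 47\right)^{2} - 61 = \left(-51\right)^{2} - 61 = 2601 - 61 = 2540$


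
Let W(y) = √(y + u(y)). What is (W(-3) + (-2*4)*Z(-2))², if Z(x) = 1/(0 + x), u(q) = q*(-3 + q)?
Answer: (4 + √15)² ≈ 61.984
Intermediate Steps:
Z(x) = 1/x
W(y) = √(y + y*(-3 + y))
(W(-3) + (-2*4)*Z(-2))² = (√(-3*(-2 - 3)) - 2*4/(-2))² = (√(-3*(-5)) - 8*(-½))² = (√15 + 4)² = (4 + √15)²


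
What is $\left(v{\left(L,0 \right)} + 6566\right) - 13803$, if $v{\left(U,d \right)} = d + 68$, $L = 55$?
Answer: $-7169$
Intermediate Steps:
$v{\left(U,d \right)} = 68 + d$
$\left(v{\left(L,0 \right)} + 6566\right) - 13803 = \left(\left(68 + 0\right) + 6566\right) - 13803 = \left(68 + 6566\right) - 13803 = 6634 - 13803 = -7169$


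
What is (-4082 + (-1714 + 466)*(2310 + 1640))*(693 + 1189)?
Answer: -9285189524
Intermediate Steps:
(-4082 + (-1714 + 466)*(2310 + 1640))*(693 + 1189) = (-4082 - 1248*3950)*1882 = (-4082 - 4929600)*1882 = -4933682*1882 = -9285189524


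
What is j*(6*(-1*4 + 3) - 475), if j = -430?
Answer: 206830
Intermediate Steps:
j*(6*(-1*4 + 3) - 475) = -430*(6*(-1*4 + 3) - 475) = -430*(6*(-4 + 3) - 475) = -430*(6*(-1) - 475) = -430*(-6 - 475) = -430*(-481) = 206830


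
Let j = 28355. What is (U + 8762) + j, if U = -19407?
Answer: 17710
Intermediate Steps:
(U + 8762) + j = (-19407 + 8762) + 28355 = -10645 + 28355 = 17710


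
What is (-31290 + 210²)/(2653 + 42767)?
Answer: 427/1514 ≈ 0.28203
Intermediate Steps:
(-31290 + 210²)/(2653 + 42767) = (-31290 + 44100)/45420 = 12810*(1/45420) = 427/1514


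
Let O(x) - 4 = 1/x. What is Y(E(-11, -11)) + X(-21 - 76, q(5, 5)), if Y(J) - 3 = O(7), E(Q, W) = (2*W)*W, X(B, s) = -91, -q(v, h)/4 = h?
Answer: -587/7 ≈ -83.857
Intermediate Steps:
q(v, h) = -4*h
E(Q, W) = 2*W²
O(x) = 4 + 1/x
Y(J) = 50/7 (Y(J) = 3 + (4 + 1/7) = 3 + (4 + ⅐) = 3 + 29/7 = 50/7)
Y(E(-11, -11)) + X(-21 - 76, q(5, 5)) = 50/7 - 91 = -587/7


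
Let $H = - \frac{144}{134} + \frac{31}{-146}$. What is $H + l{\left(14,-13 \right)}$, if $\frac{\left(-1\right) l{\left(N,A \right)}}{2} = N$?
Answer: $- \frac{286485}{9782} \approx -29.287$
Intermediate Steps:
$l{\left(N,A \right)} = - 2 N$
$H = - \frac{12589}{9782}$ ($H = \left(-144\right) \frac{1}{134} + 31 \left(- \frac{1}{146}\right) = - \frac{72}{67} - \frac{31}{146} = - \frac{12589}{9782} \approx -1.287$)
$H + l{\left(14,-13 \right)} = - \frac{12589}{9782} - 28 = - \frac{286485}{9782}$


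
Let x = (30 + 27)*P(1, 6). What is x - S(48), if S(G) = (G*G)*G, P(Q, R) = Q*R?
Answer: -110250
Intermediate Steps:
S(G) = G**3 (S(G) = G**2*G = G**3)
x = 342 (x = (30 + 27)*(1*6) = 57*6 = 342)
x - S(48) = 342 - 1*48**3 = 342 - 1*110592 = 342 - 110592 = -110250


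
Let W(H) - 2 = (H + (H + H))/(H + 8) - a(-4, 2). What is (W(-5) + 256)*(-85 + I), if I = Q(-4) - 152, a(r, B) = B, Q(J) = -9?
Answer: -61746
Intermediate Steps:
W(H) = 3*H/(8 + H) (W(H) = 2 + ((H + (H + H))/(H + 8) - 1*2) = 2 + ((H + 2*H)/(8 + H) - 2) = 2 + ((3*H)/(8 + H) - 2) = 2 + (3*H/(8 + H) - 2) = 2 + (-2 + 3*H/(8 + H)) = 3*H/(8 + H))
I = -161 (I = -9 - 152 = -161)
(W(-5) + 256)*(-85 + I) = (3*(-5)/(8 - 5) + 256)*(-85 - 161) = (3*(-5)/3 + 256)*(-246) = (3*(-5)*(1/3) + 256)*(-246) = (-5 + 256)*(-246) = 251*(-246) = -61746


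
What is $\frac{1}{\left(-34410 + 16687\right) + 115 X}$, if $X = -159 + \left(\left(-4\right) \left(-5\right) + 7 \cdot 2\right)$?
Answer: $- \frac{1}{32098} \approx -3.1155 \cdot 10^{-5}$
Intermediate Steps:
$X = -125$ ($X = -159 + \left(20 + 14\right) = -159 + 34 = -125$)
$\frac{1}{\left(-34410 + 16687\right) + 115 X} = \frac{1}{\left(-34410 + 16687\right) + 115 \left(-125\right)} = \frac{1}{-17723 - 14375} = \frac{1}{-32098} = - \frac{1}{32098}$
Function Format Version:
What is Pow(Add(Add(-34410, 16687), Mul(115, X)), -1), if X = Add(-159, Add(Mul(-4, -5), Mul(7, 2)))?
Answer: Rational(-1, 32098) ≈ -3.1155e-5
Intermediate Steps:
X = -125 (X = Add(-159, Add(20, 14)) = Add(-159, 34) = -125)
Pow(Add(Add(-34410, 16687), Mul(115, X)), -1) = Pow(Add(Add(-34410, 16687), Mul(115, -125)), -1) = Pow(Add(-17723, -14375), -1) = Pow(-32098, -1) = Rational(-1, 32098)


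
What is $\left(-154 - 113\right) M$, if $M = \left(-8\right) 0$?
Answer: $0$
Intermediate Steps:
$M = 0$
$\left(-154 - 113\right) M = \left(-154 - 113\right) 0 = \left(-267\right) 0 = 0$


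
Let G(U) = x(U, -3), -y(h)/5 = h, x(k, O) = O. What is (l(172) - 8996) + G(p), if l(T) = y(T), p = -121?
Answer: -9859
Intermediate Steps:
y(h) = -5*h
G(U) = -3
l(T) = -5*T
(l(172) - 8996) + G(p) = (-5*172 - 8996) - 3 = (-860 - 8996) - 3 = -9856 - 3 = -9859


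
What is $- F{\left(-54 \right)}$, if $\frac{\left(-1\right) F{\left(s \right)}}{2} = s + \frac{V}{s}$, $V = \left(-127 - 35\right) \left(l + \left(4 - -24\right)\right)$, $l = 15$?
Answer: $150$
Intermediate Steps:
$V = -6966$ ($V = \left(-127 - 35\right) \left(15 + \left(4 - -24\right)\right) = - 162 \left(15 + \left(4 + 24\right)\right) = - 162 \left(15 + 28\right) = \left(-162\right) 43 = -6966$)
$F{\left(s \right)} = - 2 s + \frac{13932}{s}$ ($F{\left(s \right)} = - 2 \left(s - \frac{6966}{s}\right) = - 2 s + \frac{13932}{s}$)
$- F{\left(-54 \right)} = - (\left(-2\right) \left(-54\right) + \frac{13932}{-54}) = - (108 + 13932 \left(- \frac{1}{54}\right)) = - (108 - 258) = \left(-1\right) \left(-150\right) = 150$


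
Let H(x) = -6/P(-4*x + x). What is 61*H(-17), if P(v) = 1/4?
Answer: -1464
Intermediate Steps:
P(v) = 1/4
H(x) = -24 (H(x) = -6/1/4 = -6*4 = -24)
61*H(-17) = 61*(-24) = -1464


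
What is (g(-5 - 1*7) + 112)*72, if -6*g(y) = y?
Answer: 8208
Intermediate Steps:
g(y) = -y/6
(g(-5 - 1*7) + 112)*72 = (-(-5 - 1*7)/6 + 112)*72 = (-(-5 - 7)/6 + 112)*72 = (-⅙*(-12) + 112)*72 = (2 + 112)*72 = 114*72 = 8208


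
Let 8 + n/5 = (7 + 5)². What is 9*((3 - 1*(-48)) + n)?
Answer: 6579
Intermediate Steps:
n = 680 (n = -40 + 5*(7 + 5)² = -40 + 5*12² = -40 + 5*144 = -40 + 720 = 680)
9*((3 - 1*(-48)) + n) = 9*((3 - 1*(-48)) + 680) = 9*((3 + 48) + 680) = 9*(51 + 680) = 9*731 = 6579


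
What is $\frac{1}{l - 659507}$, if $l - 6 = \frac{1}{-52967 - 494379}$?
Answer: $- \frac{547346}{360975234347} \approx -1.5163 \cdot 10^{-6}$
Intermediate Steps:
$l = \frac{3284075}{547346}$ ($l = 6 + \frac{1}{-52967 - 494379} = 6 + \frac{1}{-547346} = 6 - \frac{1}{547346} = \frac{3284075}{547346} \approx 6.0$)
$\frac{1}{l - 659507} = \frac{1}{\frac{3284075}{547346} - 659507} = \frac{1}{- \frac{360975234347}{547346}} = - \frac{547346}{360975234347}$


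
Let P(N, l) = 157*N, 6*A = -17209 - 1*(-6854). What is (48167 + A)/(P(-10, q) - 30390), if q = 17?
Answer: -16391/11280 ≈ -1.4531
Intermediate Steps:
A = -10355/6 (A = (-17209 - 1*(-6854))/6 = (-17209 + 6854)/6 = (⅙)*(-10355) = -10355/6 ≈ -1725.8)
(48167 + A)/(P(-10, q) - 30390) = (48167 - 10355/6)/(157*(-10) - 30390) = 278647/(6*(-1570 - 30390)) = (278647/6)/(-31960) = (278647/6)*(-1/31960) = -16391/11280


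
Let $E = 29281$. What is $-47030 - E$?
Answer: $-76311$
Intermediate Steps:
$-47030 - E = -47030 - 29281 = -76311$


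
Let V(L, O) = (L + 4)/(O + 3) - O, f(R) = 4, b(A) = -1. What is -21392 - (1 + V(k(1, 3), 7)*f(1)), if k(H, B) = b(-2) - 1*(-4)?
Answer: -106839/5 ≈ -21368.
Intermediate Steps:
k(H, B) = 3 (k(H, B) = -1 - 1*(-4) = -1 + 4 = 3)
V(L, O) = -O + (4 + L)/(3 + O) (V(L, O) = (4 + L)/(3 + O) - O = -O + (4 + L)/(3 + O))
-21392 - (1 + V(k(1, 3), 7)*f(1)) = -21392 - (1 + ((4 + 3 - 1*7² - 3*7)/(3 + 7))*4) = -21392 - (1 + ((4 + 3 - 1*49 - 21)/10)*4) = -21392 - (1 + ((4 + 3 - 49 - 21)/10)*4) = -21392 - (1 + ((⅒)*(-63))*4) = -21392 - (1 - 63/10*4) = -21392 - (1 - 126/5) = -21392 - 1*(-121/5) = -21392 + 121/5 = -106839/5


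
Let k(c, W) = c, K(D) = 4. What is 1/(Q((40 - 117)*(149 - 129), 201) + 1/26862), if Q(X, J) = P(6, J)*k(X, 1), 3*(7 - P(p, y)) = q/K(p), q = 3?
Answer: -26862/279230489 ≈ -9.6200e-5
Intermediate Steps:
P(p, y) = 27/4 (P(p, y) = 7 - 1/4 = 27/4)
Q(X, J) = 27*X/4
1/(Q((40 - 117)*(149 - 129), 201) + 1/26862) = 1/(27*((40 - 117)*(149 - 129))/4 + 1/26862) = 1/(27*(-77*20)/4 + 1/26862) = 1/((27/4)*(-1540) + 1/26862) = 1/(-10395 + 1/26862) = 1/(-279230489/26862) = -26862/279230489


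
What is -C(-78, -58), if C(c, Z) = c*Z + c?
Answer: -4446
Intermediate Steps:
C(c, Z) = c + Z*c (C(c, Z) = Z*c + c = c + Z*c)
-C(-78, -58) = -(-78)*(1 - 58) = -(-78)*(-57) = -1*4446 = -4446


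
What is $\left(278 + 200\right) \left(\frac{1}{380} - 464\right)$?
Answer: $- \frac{42140241}{190} \approx -2.2179 \cdot 10^{5}$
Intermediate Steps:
$\left(278 + 200\right) \left(\frac{1}{380} - 464\right) = 478 \left(\frac{1}{380} - 464\right) = 478 \left(- \frac{176319}{380}\right) = - \frac{42140241}{190}$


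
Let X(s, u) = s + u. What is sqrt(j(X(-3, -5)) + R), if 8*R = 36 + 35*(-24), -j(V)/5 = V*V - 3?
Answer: I*sqrt(1622)/2 ≈ 20.137*I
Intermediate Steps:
j(V) = 15 - 5*V**2 (j(V) = -5*(V*V - 3) = -5*(V**2 - 3) = -5*(-3 + V**2) = 15 - 5*V**2)
R = -201/2 (R = (36 + 35*(-24))/8 = (36 - 840)/8 = (1/8)*(-804) = -201/2 ≈ -100.50)
sqrt(j(X(-3, -5)) + R) = sqrt((15 - 5*(-3 - 5)**2) - 201/2) = sqrt((15 - 5*(-8)**2) - 201/2) = sqrt((15 - 5*64) - 201/2) = sqrt((15 - 320) - 201/2) = sqrt(-305 - 201/2) = sqrt(-811/2) = I*sqrt(1622)/2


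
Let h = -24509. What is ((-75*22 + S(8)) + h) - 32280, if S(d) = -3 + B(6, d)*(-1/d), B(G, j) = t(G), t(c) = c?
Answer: -233771/4 ≈ -58443.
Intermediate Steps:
B(G, j) = G
S(d) = -3 - 6/d (S(d) = -3 + 6*(-1/d) = -3 - 6/d)
((-75*22 + S(8)) + h) - 32280 = ((-75*22 + (-3 - 6/8)) - 24509) - 32280 = ((-1650 + (-3 - 6*⅛)) - 24509) - 32280 = ((-1650 + (-3 - ¾)) - 24509) - 32280 = ((-1650 - 15/4) - 24509) - 32280 = (-6615/4 - 24509) - 32280 = -104651/4 - 32280 = -233771/4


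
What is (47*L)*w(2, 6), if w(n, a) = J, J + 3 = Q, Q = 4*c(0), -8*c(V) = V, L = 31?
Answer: -4371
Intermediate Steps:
c(V) = -V/8
Q = 0 (Q = 4*(-1/8*0) = 4*0 = 0)
J = -3 (J = -3 + 0 = -3)
w(n, a) = -3
(47*L)*w(2, 6) = (47*31)*(-3) = 1457*(-3) = -4371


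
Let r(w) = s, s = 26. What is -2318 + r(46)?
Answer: -2292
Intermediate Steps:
r(w) = 26
-2318 + r(46) = -2318 + 26 = -2292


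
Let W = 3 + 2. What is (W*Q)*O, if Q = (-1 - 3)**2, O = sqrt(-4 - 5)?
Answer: 240*I ≈ 240.0*I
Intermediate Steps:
W = 5
O = 3*I (O = sqrt(-9) = 3*I ≈ 3.0*I)
Q = 16 (Q = (-4)**2 = 16)
(W*Q)*O = (5*16)*(3*I) = 80*(3*I) = 240*I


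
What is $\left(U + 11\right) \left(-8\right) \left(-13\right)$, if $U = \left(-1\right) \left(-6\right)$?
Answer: $1768$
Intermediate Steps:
$U = 6$
$\left(U + 11\right) \left(-8\right) \left(-13\right) = \left(6 + 11\right) \left(-8\right) \left(-13\right) = 17 \left(-8\right) \left(-13\right) = \left(-136\right) \left(-13\right) = 1768$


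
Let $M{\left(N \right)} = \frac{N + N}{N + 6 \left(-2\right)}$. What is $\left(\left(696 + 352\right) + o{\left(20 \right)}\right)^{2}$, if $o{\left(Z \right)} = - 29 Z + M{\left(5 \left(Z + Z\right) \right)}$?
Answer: $\frac{488233216}{2209} \approx 2.2102 \cdot 10^{5}$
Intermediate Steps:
$M{\left(N \right)} = \frac{2 N}{-12 + N}$ ($M{\left(N \right)} = \frac{2 N}{N - 12} = \frac{2 N}{-12 + N}$)
$o{\left(Z \right)} = - 29 Z + \frac{20 Z}{-12 + 10 Z}$ ($o{\left(Z \right)} = - 29 Z + \frac{2 \cdot 5 \left(Z + Z\right)}{-12 + 5 \left(Z + Z\right)} = - 29 Z + \frac{2 \cdot 5 \cdot 2 Z}{-12 + 5 \cdot 2 Z} = - 29 Z + \frac{2 \cdot 10 Z}{-12 + 10 Z} = - 29 Z + \frac{20 Z}{-12 + 10 Z}$)
$\left(\left(696 + 352\right) + o{\left(20 \right)}\right)^{2} = \left(\left(696 + 352\right) + \frac{20 \left(184 - 2900\right)}{-6 + 5 \cdot 20}\right)^{2} = \left(1048 + \frac{20 \left(184 - 2900\right)}{-6 + 100}\right)^{2} = \left(1048 + 20 \cdot \frac{1}{94} \left(-2716\right)\right)^{2} = \left(1048 - \frac{27160}{47}\right)^{2} = \left(\frac{22096}{47}\right)^{2} = \frac{488233216}{2209}$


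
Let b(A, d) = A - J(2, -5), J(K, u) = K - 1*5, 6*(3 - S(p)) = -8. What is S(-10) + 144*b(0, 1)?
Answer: 1309/3 ≈ 436.33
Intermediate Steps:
S(p) = 13/3 (S(p) = 3 - ⅙*(-8) = 3 + 4/3 = 13/3)
J(K, u) = -5 + K (J(K, u) = K - 5 = -5 + K)
b(A, d) = 3 + A (b(A, d) = A - (-5 + 2) = A - 1*(-3) = A + 3 = 3 + A)
S(-10) + 144*b(0, 1) = 13/3 + 144*(3 + 0) = 13/3 + 144*3 = 13/3 + 432 = 1309/3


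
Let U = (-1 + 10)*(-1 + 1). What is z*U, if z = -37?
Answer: 0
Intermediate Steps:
U = 0 (U = 9*0 = 0)
z*U = -37*0 = 0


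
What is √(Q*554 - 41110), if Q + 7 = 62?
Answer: 4*I*√665 ≈ 103.15*I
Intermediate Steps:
Q = 55 (Q = -7 + 62 = 55)
√(Q*554 - 41110) = √(55*554 - 41110) = √(30470 - 41110) = √(-10640) = 4*I*√665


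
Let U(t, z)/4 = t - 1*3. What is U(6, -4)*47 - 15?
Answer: 549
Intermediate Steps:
U(t, z) = -12 + 4*t (U(t, z) = 4*(t - 1*3) = 4*(t - 3) = 4*(-3 + t) = -12 + 4*t)
U(6, -4)*47 - 15 = (-12 + 4*6)*47 - 15 = (-12 + 24)*47 - 15 = 12*47 - 15 = 564 - 15 = 549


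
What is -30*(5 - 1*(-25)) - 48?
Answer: -948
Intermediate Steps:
-30*(5 - 1*(-25)) - 48 = -30*(5 + 25) - 48 = -30*30 - 48 = -900 - 48 = -948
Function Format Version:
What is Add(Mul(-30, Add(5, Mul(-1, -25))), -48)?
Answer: -948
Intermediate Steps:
Add(Mul(-30, Add(5, Mul(-1, -25))), -48) = Add(Mul(-30, Add(5, 25)), -48) = Add(Mul(-30, 30), -48) = Add(-900, -48) = -948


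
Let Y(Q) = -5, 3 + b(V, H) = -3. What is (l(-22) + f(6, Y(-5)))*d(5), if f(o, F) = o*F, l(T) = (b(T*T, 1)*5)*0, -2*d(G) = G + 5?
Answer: 150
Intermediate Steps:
b(V, H) = -6 (b(V, H) = -3 - 3 = -6)
d(G) = -5/2 - G/2 (d(G) = -(G + 5)/2 = -(5 + G)/2 = -5/2 - G/2)
l(T) = 0 (l(T) = -6*5*0 = -30*0 = 0)
f(o, F) = F*o
(l(-22) + f(6, Y(-5)))*d(5) = (0 - 5*6)*(-5/2 - 1/2*5) = (0 - 30)*(-5/2 - 5/2) = -30*(-5) = 150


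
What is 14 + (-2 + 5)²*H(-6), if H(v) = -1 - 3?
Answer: -22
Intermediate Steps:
H(v) = -4
14 + (-2 + 5)²*H(-6) = 14 + (-2 + 5)²*(-4) = 14 + 3²*(-4) = 14 + 9*(-4) = 14 - 36 = -22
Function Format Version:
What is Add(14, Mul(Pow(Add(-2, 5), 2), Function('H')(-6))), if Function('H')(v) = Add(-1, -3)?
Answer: -22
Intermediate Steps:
Function('H')(v) = -4
Add(14, Mul(Pow(Add(-2, 5), 2), Function('H')(-6))) = Add(14, Mul(Pow(Add(-2, 5), 2), -4)) = Add(14, Mul(Pow(3, 2), -4)) = Add(14, Mul(9, -4)) = Add(14, -36) = -22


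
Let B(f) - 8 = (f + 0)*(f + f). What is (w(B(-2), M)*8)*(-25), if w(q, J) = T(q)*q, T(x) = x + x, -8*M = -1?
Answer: -102400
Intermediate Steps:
M = 1/8 (M = -1/8*(-1) = 1/8 ≈ 0.12500)
T(x) = 2*x
B(f) = 8 + 2*f**2 (B(f) = 8 + (f + 0)*(f + f) = 8 + f*(2*f) = 8 + 2*f**2)
w(q, J) = 2*q**2 (w(q, J) = (2*q)*q = 2*q**2)
(w(B(-2), M)*8)*(-25) = ((2*(8 + 2*(-2)**2)**2)*8)*(-25) = ((2*(8 + 2*4)**2)*8)*(-25) = ((2*(8 + 8)**2)*8)*(-25) = ((2*16**2)*8)*(-25) = ((2*256)*8)*(-25) = (512*8)*(-25) = 4096*(-25) = -102400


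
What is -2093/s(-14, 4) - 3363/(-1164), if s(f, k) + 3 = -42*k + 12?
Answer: 990323/61692 ≈ 16.053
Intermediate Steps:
s(f, k) = 9 - 42*k (s(f, k) = -3 + (-42*k + 12) = -3 + (12 - 42*k) = 9 - 42*k)
-2093/s(-14, 4) - 3363/(-1164) = -2093/(9 - 42*4) - 3363/(-1164) = -2093/(9 - 168) - 3363*(-1/1164) = -2093/(-159) + 1121/388 = -2093*(-1/159) + 1121/388 = 2093/159 + 1121/388 = 990323/61692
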